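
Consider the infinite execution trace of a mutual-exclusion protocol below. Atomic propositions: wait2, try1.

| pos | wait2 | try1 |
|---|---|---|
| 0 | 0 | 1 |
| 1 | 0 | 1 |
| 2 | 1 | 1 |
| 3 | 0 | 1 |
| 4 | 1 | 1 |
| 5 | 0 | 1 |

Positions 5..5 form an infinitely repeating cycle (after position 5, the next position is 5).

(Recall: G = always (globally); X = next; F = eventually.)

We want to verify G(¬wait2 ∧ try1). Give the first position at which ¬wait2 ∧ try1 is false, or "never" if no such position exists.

Check ¬wait2 ∧ try1 at each position in order: 0 ✓, 1 ✓.
At position 2 the labels are {try1, wait2}, so ¬wait2 ∧ try1 is false there. This is the first violation.

2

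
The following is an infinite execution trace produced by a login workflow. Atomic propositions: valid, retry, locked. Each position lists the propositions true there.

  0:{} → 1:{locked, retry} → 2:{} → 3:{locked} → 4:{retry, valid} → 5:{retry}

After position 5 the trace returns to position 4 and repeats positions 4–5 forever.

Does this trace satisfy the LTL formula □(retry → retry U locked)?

retry → retry U locked must hold at every position from 0 onward. It fails at position 4, so □(retry → retry U locked) is false.
Positions where retry holds: 1, 4, 5.
Check retry U locked at each: 1→ok, 4→fails, 5→fails.

Violated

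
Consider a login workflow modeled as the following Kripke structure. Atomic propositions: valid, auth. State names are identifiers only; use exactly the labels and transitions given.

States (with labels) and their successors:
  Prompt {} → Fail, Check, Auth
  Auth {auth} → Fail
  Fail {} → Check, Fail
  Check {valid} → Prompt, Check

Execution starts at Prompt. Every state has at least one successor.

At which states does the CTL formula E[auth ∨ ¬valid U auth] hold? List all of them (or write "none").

{Prompt, Auth}

States satisfying auth ∨ ¬valid: {Prompt, Auth, Fail}.
States satisfying auth: {Auth}.
States satisfying E[auth ∨ ¬valid U auth]: {Prompt, Auth}.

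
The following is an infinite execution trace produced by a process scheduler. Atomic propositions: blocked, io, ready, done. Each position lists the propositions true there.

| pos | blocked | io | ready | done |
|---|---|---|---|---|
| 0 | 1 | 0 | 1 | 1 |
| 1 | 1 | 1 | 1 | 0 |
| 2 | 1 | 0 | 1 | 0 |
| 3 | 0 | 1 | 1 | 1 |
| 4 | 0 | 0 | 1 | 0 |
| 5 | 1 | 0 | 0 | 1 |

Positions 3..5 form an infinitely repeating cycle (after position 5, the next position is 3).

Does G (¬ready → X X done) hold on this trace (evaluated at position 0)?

¬ready → X X done must hold at every position from 0 onward. It fails at position 5, so G (¬ready → X X done) is false.
Positions where ¬ready holds: 5.
Check X X done at each: 5→fails.

No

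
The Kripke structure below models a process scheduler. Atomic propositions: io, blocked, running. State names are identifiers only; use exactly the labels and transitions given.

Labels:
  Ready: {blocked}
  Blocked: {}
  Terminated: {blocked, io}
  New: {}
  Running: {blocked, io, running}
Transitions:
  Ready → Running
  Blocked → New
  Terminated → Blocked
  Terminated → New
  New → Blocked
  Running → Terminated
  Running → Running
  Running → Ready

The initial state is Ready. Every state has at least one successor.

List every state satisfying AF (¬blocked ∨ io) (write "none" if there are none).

States satisfying ¬blocked ∨ io: {Blocked, Terminated, New, Running}.
States satisfying AF (¬blocked ∨ io): {Ready, Blocked, Terminated, New, Running}.

{Ready, Blocked, Terminated, New, Running}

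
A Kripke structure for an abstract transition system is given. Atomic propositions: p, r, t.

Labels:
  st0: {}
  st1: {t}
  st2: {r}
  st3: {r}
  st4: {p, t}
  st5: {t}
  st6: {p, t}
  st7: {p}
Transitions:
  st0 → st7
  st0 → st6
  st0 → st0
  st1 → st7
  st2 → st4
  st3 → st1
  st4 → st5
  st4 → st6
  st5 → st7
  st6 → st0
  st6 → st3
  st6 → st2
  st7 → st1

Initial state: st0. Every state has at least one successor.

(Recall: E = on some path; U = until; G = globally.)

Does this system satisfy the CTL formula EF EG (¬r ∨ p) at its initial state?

States satisfying EG (¬r ∨ p): {st0, st1, st4, st5, st6, st7}.
States satisfying EF EG (¬r ∨ p): {st0, st1, st2, st3, st4, st5, st6, st7}.
Some path from st0 reaches a state where EG (¬r ∨ p) holds.
st0 ∈ Sat(EF EG (¬r ∨ p)).

Satisfied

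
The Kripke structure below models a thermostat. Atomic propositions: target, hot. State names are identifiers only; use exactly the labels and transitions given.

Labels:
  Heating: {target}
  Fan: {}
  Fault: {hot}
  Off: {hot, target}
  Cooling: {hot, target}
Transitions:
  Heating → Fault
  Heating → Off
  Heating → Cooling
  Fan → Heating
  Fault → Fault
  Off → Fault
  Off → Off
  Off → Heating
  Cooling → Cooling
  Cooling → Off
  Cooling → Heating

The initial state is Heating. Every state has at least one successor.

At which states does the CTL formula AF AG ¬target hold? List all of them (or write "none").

States satisfying AG ¬target: {Fault}.
States satisfying AF AG ¬target: {Fault}.

{Fault}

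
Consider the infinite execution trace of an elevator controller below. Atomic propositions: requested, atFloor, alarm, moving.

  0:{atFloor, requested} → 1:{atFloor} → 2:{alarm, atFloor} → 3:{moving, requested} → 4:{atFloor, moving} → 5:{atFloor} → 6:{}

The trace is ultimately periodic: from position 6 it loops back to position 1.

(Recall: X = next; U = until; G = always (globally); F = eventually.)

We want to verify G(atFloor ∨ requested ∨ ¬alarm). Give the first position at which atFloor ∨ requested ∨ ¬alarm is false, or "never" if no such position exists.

atFloor ∨ requested ∨ ¬alarm holds at every position 0..6, and those are all the positions the trace ever visits, so the invariant G(atFloor ∨ requested ∨ ¬alarm) is never violated.

never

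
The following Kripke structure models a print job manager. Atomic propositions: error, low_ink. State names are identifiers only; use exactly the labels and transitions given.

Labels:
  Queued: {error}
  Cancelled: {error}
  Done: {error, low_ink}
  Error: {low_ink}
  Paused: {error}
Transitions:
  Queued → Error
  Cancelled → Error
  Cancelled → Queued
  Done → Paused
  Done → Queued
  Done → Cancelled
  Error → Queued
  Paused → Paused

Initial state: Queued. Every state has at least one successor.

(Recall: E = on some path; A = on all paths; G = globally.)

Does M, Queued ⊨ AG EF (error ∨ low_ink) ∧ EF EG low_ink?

States satisfying EF (error ∨ low_ink): {Queued, Cancelled, Done, Error, Paused}.
States satisfying AG EF (error ∨ low_ink): {Queued, Cancelled, Done, Error, Paused}.
States satisfying EG low_ink: ∅.
States satisfying EF EG low_ink: ∅.
States satisfying AG EF (error ∨ low_ink) ∧ EF EG low_ink: ∅.
Queued ∉ Sat(AG EF (error ∨ low_ink) ∧ EF EG low_ink).

No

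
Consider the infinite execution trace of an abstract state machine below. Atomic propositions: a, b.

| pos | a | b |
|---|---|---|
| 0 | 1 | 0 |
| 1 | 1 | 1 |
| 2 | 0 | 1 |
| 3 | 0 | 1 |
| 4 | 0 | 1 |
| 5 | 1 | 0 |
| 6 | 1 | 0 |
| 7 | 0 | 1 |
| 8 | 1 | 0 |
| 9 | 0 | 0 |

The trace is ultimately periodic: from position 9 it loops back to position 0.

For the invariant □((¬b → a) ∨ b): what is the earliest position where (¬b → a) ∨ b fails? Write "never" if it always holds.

9

Check (¬b → a) ∨ b at each position in order: 0 ✓, 1 ✓, 2 ✓, 3 ✓, 4 ✓, 5 ✓, 6 ✓, 7 ✓, 8 ✓.
At position 9 the labels are {}, so (¬b → a) ∨ b is false there. This is the first violation.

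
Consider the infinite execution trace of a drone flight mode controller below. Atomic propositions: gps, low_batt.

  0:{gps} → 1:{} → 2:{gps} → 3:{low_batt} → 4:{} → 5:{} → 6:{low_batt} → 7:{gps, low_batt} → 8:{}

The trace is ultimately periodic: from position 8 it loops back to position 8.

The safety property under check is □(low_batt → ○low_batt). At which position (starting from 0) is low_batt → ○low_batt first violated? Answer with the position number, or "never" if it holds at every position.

3

Check low_batt → ○low_batt at each position in order: 0 ✓, 1 ✓, 2 ✓.
At position 3 the labels are {low_batt} and the next position 4 has {}, so low_batt → ○low_batt is false there. This is the first violation.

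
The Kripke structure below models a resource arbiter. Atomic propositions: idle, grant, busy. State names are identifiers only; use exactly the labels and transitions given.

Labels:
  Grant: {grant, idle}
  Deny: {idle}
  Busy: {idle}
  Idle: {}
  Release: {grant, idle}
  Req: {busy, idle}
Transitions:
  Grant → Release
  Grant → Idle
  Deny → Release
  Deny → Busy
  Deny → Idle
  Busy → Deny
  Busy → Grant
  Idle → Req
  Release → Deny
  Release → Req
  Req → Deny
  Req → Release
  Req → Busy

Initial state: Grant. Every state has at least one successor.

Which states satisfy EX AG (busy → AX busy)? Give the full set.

States satisfying AG (busy → AX busy): ∅.
States satisfying EX AG (busy → AX busy): ∅.

none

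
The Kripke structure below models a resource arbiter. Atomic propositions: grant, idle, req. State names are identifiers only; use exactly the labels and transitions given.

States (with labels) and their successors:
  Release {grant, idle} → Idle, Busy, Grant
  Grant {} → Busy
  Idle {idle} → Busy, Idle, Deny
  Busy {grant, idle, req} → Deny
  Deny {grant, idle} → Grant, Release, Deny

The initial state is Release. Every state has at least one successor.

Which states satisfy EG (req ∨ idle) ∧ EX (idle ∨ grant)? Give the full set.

States satisfying req ∨ idle: {Release, Idle, Busy, Deny}.
States satisfying EG (req ∨ idle): {Release, Idle, Busy, Deny}.
States satisfying idle ∨ grant: {Release, Idle, Busy, Deny}.
States satisfying EX (idle ∨ grant): {Release, Grant, Idle, Busy, Deny}.
States satisfying EG (req ∨ idle) ∧ EX (idle ∨ grant): {Release, Idle, Busy, Deny}.

{Release, Idle, Busy, Deny}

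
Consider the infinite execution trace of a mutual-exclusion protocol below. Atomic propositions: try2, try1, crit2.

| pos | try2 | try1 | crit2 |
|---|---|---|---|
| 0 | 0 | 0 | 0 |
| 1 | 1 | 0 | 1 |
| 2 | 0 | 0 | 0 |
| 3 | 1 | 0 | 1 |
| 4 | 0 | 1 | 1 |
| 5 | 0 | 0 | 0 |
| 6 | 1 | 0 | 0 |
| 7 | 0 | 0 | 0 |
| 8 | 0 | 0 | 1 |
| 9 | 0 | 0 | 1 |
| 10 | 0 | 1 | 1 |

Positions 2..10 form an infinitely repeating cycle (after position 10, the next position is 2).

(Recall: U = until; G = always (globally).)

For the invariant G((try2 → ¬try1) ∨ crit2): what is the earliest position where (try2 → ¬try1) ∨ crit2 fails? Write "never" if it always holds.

never

(try2 → ¬try1) ∨ crit2 holds at every position 0..10, and those are all the positions the trace ever visits, so the invariant G((try2 → ¬try1) ∨ crit2) is never violated.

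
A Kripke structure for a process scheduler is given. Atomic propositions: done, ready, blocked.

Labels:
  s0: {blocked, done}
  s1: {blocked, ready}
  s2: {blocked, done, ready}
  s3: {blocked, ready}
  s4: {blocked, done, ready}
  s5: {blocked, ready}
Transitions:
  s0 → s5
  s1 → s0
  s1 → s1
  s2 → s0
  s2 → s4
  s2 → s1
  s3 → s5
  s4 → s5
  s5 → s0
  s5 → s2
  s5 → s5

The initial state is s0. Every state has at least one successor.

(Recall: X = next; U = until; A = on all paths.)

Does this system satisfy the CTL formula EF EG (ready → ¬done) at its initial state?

States satisfying EG (ready → ¬done): {s0, s1, s3, s5}.
States satisfying EF EG (ready → ¬done): {s0, s1, s2, s3, s4, s5}.
Some path from s0 reaches a state where EG (ready → ¬done) holds.
s0 ∈ Sat(EF EG (ready → ¬done)).

Yes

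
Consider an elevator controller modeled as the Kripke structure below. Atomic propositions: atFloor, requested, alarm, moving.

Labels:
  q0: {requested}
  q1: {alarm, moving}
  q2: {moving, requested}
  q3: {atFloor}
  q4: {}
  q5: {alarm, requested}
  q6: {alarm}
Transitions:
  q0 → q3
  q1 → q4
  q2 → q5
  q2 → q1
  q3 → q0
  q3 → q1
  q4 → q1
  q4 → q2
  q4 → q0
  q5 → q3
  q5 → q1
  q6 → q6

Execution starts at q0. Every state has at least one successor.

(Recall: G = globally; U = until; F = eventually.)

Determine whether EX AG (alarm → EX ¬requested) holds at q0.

States satisfying AG (alarm → EX ¬requested): {q0, q1, q2, q3, q4, q5, q6}.
States satisfying EX AG (alarm → EX ¬requested): {q0, q1, q2, q3, q4, q5, q6}.
q0 ∈ Sat(EX AG (alarm → EX ¬requested)).

Yes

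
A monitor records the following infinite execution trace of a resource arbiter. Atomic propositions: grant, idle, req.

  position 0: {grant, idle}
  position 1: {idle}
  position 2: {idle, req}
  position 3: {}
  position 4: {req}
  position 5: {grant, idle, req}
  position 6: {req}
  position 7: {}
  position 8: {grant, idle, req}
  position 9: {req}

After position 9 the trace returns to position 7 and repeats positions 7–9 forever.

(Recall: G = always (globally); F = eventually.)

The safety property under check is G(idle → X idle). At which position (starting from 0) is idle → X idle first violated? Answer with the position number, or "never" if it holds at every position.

Check idle → X idle at each position in order: 0 ✓, 1 ✓.
At position 2 the labels are {idle, req} and the next position 3 has {}, so idle → X idle is false there. This is the first violation.

2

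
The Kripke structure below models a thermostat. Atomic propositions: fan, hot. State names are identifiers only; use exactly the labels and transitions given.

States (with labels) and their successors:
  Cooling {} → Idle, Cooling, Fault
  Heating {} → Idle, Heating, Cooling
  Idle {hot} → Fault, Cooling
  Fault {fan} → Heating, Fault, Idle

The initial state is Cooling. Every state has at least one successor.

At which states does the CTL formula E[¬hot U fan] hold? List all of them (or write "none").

{Cooling, Heating, Fault}

States satisfying ¬hot: {Cooling, Heating, Fault}.
States satisfying fan: {Fault}.
States satisfying E[¬hot U fan]: {Cooling, Heating, Fault}.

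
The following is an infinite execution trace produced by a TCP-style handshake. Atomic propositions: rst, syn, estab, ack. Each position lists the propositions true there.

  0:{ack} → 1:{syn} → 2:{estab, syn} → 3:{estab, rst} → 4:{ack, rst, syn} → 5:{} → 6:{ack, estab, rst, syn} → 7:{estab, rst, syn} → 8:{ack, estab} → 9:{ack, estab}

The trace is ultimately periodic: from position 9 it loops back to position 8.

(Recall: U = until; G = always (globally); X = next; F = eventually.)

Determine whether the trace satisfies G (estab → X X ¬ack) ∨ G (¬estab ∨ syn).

Does not hold

estab → X X ¬ack must hold at every position from 0 onward. It fails at position 2, so G (estab → X X ¬ack) is false.
Positions where estab holds: 2, 3, 6, 7, 8, 9.
Check X X ¬ack at each: 2→fails, 3→ok, 6→fails, 7→fails, 8→fails, 9→fails.
¬estab ∨ syn must hold at every position from 0 onward. It fails at position 3, so G (¬estab ∨ syn) is false.
At position 0: G (estab → X X ¬ack) is false; G (¬estab ∨ syn) is false; so G (estab → X X ¬ack) ∨ G (¬estab ∨ syn) is false.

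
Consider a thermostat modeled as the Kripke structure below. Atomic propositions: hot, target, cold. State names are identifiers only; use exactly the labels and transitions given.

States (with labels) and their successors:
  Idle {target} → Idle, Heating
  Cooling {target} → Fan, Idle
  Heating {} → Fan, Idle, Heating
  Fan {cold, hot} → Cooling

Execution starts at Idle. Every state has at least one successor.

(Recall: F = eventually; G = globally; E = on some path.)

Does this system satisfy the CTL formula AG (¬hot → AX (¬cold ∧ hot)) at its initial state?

Does not hold

States satisfying ¬hot → AX (¬cold ∧ hot): {Fan}.
States satisfying AG (¬hot → AX (¬cold ∧ hot)): ∅.
Cooling is reachable from Idle and violates ¬hot → AX (¬cold ∧ hot), so AG fails at Idle.
Idle ∉ Sat(AG (¬hot → AX (¬cold ∧ hot))).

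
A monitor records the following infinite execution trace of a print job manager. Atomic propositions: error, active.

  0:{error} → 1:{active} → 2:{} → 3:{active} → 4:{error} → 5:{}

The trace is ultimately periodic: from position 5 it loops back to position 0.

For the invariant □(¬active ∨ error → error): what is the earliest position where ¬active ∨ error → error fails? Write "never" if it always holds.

Check ¬active ∨ error → error at each position in order: 0 ✓, 1 ✓.
At position 2 the labels are {}, so ¬active ∨ error → error is false there. This is the first violation.

2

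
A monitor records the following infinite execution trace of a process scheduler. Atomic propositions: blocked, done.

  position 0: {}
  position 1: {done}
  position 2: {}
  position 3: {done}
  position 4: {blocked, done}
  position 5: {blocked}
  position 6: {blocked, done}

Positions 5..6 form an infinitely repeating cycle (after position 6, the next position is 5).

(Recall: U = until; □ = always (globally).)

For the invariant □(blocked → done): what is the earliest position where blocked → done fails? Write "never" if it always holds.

5

Check blocked → done at each position in order: 0 ✓, 1 ✓, 2 ✓, 3 ✓, 4 ✓.
At position 5 the labels are {blocked}, so blocked → done is false there. This is the first violation.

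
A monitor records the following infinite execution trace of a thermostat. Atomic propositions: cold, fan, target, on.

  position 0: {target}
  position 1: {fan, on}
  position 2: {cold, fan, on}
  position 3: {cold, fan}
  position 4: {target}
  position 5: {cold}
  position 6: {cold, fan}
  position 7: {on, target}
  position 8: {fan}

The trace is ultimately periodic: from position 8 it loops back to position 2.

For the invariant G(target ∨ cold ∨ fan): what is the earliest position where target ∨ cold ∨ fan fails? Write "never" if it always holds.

target ∨ cold ∨ fan holds at every position 0..8, and those are all the positions the trace ever visits, so the invariant G(target ∨ cold ∨ fan) is never violated.

never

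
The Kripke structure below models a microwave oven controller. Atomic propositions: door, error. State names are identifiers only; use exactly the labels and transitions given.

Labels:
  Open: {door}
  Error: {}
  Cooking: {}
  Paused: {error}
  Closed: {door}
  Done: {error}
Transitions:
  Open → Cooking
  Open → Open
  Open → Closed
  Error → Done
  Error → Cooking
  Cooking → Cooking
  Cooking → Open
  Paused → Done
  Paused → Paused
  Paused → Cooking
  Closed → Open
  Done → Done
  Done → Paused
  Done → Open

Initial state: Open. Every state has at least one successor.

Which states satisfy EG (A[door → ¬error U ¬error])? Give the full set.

{Open, Error, Cooking, Closed}

States satisfying A[door → ¬error U ¬error]: {Open, Error, Cooking, Closed}.
States satisfying EG (A[door → ¬error U ¬error]): {Open, Error, Cooking, Closed}.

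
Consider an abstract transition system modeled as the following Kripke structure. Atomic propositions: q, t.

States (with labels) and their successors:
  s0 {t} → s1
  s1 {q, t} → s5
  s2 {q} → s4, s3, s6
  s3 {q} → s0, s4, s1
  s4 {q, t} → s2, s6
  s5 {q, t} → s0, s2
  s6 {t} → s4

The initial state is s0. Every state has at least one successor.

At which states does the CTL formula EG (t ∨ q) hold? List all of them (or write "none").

{s0, s1, s2, s3, s4, s5, s6}

States satisfying t ∨ q: {s0, s1, s2, s3, s4, s5, s6}.
States satisfying EG (t ∨ q): {s0, s1, s2, s3, s4, s5, s6}.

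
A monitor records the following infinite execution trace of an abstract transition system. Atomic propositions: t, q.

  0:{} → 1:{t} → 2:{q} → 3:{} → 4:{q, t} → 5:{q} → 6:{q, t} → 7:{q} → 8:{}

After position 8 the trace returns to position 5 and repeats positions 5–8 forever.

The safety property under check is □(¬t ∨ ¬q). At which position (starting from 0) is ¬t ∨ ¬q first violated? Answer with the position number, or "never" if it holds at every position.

Check ¬t ∨ ¬q at each position in order: 0 ✓, 1 ✓, 2 ✓, 3 ✓.
At position 4 the labels are {q, t}, so ¬t ∨ ¬q is false there. This is the first violation.

4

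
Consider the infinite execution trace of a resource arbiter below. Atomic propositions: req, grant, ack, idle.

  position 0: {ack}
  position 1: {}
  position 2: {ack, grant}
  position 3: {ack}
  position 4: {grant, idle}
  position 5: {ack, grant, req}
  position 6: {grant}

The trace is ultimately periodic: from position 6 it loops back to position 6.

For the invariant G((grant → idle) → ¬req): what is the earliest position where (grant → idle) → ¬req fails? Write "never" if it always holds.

never

(grant → idle) → ¬req holds at every position 0..6, and those are all the positions the trace ever visits, so the invariant G((grant → idle) → ¬req) is never violated.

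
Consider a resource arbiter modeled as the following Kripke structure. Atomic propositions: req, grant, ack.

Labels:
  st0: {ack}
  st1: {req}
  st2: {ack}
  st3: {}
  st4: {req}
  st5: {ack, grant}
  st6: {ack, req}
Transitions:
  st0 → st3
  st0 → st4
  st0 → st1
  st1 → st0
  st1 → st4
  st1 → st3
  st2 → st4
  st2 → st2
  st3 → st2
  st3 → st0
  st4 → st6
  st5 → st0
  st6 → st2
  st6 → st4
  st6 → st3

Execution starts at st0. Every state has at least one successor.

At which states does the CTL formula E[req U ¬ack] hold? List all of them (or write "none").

{st1, st3, st4, st6}

States satisfying req: {st1, st4, st6}.
States satisfying ¬ack: {st1, st3, st4}.
States satisfying E[req U ¬ack]: {st1, st3, st4, st6}.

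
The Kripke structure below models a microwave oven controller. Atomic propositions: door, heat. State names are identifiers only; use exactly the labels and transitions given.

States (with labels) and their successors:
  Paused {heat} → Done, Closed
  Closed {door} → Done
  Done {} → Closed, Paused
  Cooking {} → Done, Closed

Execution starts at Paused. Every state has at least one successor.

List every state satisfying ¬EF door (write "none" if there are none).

none

States satisfying door: {Closed}.
States satisfying EF door: {Paused, Closed, Done, Cooking}.
States satisfying ¬EF door: ∅.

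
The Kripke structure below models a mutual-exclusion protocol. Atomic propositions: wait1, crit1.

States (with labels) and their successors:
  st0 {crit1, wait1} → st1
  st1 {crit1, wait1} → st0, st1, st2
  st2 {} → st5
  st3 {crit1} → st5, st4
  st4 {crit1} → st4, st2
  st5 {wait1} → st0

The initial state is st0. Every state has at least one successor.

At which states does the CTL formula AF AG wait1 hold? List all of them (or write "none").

none

States satisfying AG wait1: ∅.
States satisfying AF AG wait1: ∅.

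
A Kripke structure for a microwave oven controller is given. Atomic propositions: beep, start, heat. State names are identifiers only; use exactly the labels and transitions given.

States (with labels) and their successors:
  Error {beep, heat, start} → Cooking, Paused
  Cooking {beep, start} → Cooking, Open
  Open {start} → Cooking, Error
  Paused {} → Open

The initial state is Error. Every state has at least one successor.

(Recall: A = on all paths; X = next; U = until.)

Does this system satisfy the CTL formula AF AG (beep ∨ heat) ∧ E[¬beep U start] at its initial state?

Does not hold

States satisfying AG (beep ∨ heat): ∅.
States satisfying AF AG (beep ∨ heat): ∅.
States satisfying ¬beep: {Open, Paused}.
States satisfying start: {Error, Cooking, Open}.
States satisfying E[¬beep U start]: {Error, Cooking, Open, Paused}.
States satisfying AF AG (beep ∨ heat) ∧ E[¬beep U start]: ∅.
Error ∉ Sat(AF AG (beep ∨ heat) ∧ E[¬beep U start]).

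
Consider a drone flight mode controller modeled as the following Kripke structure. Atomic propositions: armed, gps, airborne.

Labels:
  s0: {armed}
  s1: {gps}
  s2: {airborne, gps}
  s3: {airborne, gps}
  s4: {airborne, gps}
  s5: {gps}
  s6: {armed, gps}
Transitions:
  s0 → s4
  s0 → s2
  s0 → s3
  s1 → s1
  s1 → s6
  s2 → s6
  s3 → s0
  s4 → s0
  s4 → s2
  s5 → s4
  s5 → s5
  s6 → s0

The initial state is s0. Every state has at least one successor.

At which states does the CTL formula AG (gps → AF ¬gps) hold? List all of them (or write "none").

{s0, s2, s3, s4, s6}

States satisfying gps → AF ¬gps: {s0, s2, s3, s4, s6}.
States satisfying AG (gps → AF ¬gps): {s0, s2, s3, s4, s6}.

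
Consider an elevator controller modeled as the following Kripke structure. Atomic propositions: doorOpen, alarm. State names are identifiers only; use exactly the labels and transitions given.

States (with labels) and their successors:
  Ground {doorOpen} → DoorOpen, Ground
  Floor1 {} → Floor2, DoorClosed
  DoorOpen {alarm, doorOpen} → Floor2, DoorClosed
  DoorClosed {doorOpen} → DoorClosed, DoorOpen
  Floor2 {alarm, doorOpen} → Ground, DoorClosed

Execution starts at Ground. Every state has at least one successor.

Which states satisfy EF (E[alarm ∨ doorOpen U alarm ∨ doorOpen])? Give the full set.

States satisfying E[alarm ∨ doorOpen U alarm ∨ doorOpen]: {Ground, DoorOpen, DoorClosed, Floor2}.
States satisfying EF (E[alarm ∨ doorOpen U alarm ∨ doorOpen]): {Ground, Floor1, DoorOpen, DoorClosed, Floor2}.

{Ground, Floor1, DoorOpen, DoorClosed, Floor2}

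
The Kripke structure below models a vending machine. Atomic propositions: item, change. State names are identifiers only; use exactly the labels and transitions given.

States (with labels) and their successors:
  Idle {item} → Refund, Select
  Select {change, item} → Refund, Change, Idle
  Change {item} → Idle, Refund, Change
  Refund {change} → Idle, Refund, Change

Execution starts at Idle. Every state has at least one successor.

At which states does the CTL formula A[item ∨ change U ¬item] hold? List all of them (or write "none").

{Refund}

States satisfying item ∨ change: {Idle, Select, Change, Refund}.
States satisfying ¬item: {Refund}.
States satisfying A[item ∨ change U ¬item]: {Refund}.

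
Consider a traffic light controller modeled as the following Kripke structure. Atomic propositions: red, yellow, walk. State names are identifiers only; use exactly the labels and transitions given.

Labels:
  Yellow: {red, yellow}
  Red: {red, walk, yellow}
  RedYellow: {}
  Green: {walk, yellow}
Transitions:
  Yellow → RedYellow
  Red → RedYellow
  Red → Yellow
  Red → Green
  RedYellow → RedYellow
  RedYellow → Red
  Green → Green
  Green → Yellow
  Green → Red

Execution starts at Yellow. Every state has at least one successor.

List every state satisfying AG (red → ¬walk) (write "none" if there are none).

States satisfying red → ¬walk: {Yellow, RedYellow, Green}.
States satisfying AG (red → ¬walk): ∅.

none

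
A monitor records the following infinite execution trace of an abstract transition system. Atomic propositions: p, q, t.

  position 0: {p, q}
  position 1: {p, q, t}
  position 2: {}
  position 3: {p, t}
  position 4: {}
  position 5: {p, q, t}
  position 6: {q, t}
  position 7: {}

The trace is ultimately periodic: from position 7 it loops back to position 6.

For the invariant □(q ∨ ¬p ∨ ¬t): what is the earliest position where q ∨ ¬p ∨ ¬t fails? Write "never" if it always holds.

3

Check q ∨ ¬p ∨ ¬t at each position in order: 0 ✓, 1 ✓, 2 ✓.
At position 3 the labels are {p, t}, so q ∨ ¬p ∨ ¬t is false there. This is the first violation.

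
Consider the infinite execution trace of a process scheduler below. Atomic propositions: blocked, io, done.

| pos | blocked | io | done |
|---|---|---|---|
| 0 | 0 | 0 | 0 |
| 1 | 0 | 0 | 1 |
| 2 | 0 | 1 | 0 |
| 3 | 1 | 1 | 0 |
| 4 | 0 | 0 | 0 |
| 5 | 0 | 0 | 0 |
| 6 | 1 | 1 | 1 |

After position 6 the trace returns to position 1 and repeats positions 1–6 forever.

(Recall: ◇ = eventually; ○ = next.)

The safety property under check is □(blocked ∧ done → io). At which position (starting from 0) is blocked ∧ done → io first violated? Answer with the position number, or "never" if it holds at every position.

blocked ∧ done → io holds at every position 0..6, and those are all the positions the trace ever visits, so the invariant □(blocked ∧ done → io) is never violated.

never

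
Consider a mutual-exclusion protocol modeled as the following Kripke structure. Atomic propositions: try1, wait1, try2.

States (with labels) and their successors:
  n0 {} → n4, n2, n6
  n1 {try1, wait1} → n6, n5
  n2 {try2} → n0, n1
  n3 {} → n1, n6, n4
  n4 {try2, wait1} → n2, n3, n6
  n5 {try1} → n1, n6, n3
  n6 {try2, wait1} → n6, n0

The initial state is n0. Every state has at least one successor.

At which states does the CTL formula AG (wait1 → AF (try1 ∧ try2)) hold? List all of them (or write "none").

none

States satisfying wait1 → AF (try1 ∧ try2): {n0, n2, n3, n5}.
States satisfying AG (wait1 → AF (try1 ∧ try2)): ∅.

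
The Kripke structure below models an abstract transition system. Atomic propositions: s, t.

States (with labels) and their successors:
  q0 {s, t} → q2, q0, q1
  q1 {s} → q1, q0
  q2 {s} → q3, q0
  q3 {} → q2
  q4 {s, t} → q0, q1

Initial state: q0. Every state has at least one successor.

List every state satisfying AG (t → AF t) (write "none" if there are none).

States satisfying t → AF t: {q0, q1, q2, q3, q4}.
States satisfying AG (t → AF t): {q0, q1, q2, q3, q4}.

{q0, q1, q2, q3, q4}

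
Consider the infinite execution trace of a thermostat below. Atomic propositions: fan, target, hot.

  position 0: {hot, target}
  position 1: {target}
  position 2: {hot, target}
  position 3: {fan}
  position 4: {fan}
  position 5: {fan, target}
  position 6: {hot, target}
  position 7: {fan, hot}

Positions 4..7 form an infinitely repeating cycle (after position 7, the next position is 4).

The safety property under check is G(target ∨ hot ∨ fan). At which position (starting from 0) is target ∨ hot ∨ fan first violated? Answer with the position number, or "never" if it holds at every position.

never

target ∨ hot ∨ fan holds at every position 0..7, and those are all the positions the trace ever visits, so the invariant G(target ∨ hot ∨ fan) is never violated.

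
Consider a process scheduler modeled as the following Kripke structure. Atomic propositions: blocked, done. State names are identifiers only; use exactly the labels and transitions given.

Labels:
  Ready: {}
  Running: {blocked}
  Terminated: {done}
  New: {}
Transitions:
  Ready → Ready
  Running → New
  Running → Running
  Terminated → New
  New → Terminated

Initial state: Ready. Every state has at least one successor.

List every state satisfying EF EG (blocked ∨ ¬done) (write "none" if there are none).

States satisfying EG (blocked ∨ ¬done): {Ready, Running}.
States satisfying EF EG (blocked ∨ ¬done): {Ready, Running}.

{Ready, Running}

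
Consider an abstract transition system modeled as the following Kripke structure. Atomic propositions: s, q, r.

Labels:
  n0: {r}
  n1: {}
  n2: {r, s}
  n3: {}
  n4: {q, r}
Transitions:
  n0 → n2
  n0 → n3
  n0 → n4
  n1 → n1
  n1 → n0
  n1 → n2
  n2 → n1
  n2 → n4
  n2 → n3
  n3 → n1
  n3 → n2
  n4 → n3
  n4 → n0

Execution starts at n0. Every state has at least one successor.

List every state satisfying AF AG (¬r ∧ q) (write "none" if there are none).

none

States satisfying AG (¬r ∧ q): ∅.
States satisfying AF AG (¬r ∧ q): ∅.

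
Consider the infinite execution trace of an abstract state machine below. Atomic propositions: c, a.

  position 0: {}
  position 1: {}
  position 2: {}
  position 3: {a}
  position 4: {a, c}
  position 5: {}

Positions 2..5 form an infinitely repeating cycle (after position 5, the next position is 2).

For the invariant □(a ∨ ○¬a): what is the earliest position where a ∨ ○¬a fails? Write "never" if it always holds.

Check a ∨ ○¬a at each position in order: 0 ✓, 1 ✓.
At position 2 the labels are {} and the next position 3 has {a}, so a ∨ ○¬a is false there. This is the first violation.

2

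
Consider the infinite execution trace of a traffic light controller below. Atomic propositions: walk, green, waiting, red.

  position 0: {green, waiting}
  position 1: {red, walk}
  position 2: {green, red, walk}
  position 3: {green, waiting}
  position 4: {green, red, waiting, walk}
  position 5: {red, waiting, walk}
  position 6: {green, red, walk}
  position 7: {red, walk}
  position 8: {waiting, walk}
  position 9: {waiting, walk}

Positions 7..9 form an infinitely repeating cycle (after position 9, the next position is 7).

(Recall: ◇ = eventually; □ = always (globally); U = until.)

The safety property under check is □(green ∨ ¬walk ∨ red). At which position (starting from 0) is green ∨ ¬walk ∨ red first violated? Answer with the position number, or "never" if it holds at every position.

Check green ∨ ¬walk ∨ red at each position in order: 0 ✓, 1 ✓, 2 ✓, 3 ✓, 4 ✓, 5 ✓, 6 ✓, 7 ✓.
At position 8 the labels are {waiting, walk}, so green ∨ ¬walk ∨ red is false there. This is the first violation.

8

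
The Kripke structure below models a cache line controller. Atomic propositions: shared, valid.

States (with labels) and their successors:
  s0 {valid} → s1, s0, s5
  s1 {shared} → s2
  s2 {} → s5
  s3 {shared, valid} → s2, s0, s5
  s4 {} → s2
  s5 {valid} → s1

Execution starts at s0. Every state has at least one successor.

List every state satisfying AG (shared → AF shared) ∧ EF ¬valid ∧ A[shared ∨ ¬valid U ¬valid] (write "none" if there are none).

States satisfying shared → AF shared: {s0, s1, s2, s3, s4, s5}.
States satisfying AG (shared → AF shared): {s0, s1, s2, s3, s4, s5}.
States satisfying ¬valid: {s1, s2, s4}.
States satisfying EF ¬valid: {s0, s1, s2, s3, s4, s5}.
States satisfying AG (shared → AF shared) ∧ EF ¬valid: {s0, s1, s2, s3, s4, s5}.
States satisfying shared ∨ ¬valid: {s1, s2, s3, s4}.
States satisfying A[shared ∨ ¬valid U ¬valid]: {s1, s2, s4}.
States satisfying AG (shared → AF shared) ∧ EF ¬valid ∧ A[shared ∨ ¬valid U ¬valid]: {s1, s2, s4}.

{s1, s2, s4}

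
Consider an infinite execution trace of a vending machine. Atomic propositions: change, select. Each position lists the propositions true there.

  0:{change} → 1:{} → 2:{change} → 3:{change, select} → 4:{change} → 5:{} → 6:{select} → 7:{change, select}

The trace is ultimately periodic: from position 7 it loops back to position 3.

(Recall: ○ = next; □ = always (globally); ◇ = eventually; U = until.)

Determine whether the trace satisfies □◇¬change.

Holds

◇¬change holds at every position 0..7, and those are all positions ever visited, so □◇¬change holds.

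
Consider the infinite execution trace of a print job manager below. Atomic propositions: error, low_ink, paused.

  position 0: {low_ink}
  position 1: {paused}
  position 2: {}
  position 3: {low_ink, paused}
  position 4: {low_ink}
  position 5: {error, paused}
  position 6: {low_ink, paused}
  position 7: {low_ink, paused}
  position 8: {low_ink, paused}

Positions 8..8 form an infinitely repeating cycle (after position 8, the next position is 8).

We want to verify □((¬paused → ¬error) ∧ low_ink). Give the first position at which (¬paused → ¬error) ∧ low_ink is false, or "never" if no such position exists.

Check (¬paused → ¬error) ∧ low_ink at each position in order: 0 ✓.
At position 1 the labels are {paused}, so (¬paused → ¬error) ∧ low_ink is false there. This is the first violation.

1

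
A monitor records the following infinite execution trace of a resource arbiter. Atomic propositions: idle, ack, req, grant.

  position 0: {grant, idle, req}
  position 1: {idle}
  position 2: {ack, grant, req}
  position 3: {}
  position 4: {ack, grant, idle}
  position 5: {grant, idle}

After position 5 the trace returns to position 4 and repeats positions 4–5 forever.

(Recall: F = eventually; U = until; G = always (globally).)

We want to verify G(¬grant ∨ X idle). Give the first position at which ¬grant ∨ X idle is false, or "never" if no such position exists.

2

Check ¬grant ∨ X idle at each position in order: 0 ✓, 1 ✓.
At position 2 the labels are {ack, grant, req} and the next position 3 has {}, so ¬grant ∨ X idle is false there. This is the first violation.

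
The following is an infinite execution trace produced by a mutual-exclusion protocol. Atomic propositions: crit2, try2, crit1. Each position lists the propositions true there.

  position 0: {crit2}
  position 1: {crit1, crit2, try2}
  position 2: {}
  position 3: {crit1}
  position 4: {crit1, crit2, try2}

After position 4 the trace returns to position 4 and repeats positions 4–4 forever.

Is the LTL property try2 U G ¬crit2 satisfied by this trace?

Violated

Walking from position 0: at position 0, G ¬crit2 has not yet held and try2 fails, so try2 U G ¬crit2 is false.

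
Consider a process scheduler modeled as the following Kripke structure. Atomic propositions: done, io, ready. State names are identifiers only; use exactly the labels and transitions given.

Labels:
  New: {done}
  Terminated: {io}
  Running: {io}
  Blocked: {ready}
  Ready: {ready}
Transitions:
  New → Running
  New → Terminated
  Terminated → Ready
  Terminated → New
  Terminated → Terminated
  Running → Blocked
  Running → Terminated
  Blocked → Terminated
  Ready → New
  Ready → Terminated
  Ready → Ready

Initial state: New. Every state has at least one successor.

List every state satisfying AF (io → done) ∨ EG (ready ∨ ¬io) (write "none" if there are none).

States satisfying io → done: {New, Blocked, Ready}.
States satisfying AF (io → done): {New, Blocked, Ready}.
States satisfying ready ∨ ¬io: {New, Blocked, Ready}.
States satisfying EG (ready ∨ ¬io): {Ready}.
States satisfying AF (io → done) ∨ EG (ready ∨ ¬io): {New, Blocked, Ready}.

{New, Blocked, Ready}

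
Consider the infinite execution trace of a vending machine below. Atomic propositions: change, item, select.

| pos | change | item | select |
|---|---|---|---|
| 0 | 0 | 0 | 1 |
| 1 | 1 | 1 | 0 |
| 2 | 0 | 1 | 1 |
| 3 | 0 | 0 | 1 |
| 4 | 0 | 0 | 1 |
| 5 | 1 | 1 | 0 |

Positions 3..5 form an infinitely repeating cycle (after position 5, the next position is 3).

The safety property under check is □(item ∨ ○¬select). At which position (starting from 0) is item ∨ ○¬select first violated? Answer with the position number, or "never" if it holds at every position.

Check item ∨ ○¬select at each position in order: 0 ✓, 1 ✓, 2 ✓.
At position 3 the labels are {select} and the next position 4 has {select}, so item ∨ ○¬select is false there. This is the first violation.

3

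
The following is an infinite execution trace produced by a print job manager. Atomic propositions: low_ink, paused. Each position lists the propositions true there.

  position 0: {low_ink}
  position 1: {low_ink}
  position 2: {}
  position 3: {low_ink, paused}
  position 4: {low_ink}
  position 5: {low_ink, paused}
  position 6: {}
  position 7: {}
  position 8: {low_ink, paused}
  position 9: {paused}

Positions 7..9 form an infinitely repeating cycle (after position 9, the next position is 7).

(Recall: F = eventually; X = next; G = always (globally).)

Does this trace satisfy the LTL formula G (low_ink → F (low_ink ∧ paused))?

Holds

low_ink → F (low_ink ∧ paused) holds at every position 0..9, and those are all positions ever visited, so G (low_ink → F (low_ink ∧ paused)) holds.
Positions where low_ink holds: 0, 1, 3, 4, 5, 8.
Check F (low_ink ∧ paused) at each: 0→ok, 1→ok, 3→ok, 4→ok, 5→ok, 8→ok.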